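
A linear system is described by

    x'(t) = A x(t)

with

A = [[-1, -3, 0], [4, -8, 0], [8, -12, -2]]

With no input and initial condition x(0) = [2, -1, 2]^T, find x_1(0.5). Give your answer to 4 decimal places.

det(sI - A) = s^3 - (tr A)s^2 + (M11 + M22 + M33)s - det A, where Mii is the 2×2 principal minor of A obtained by deleting row i and column i.
tr A = (-1) + (-8) + (-2) = -11; M11 = (-8)·(-2) - 0·(-12) = 16 - 0 = 16; M22 = (-1)·(-2) - 0·8 = 2 - 0 = 2; M33 = (-1)·(-8) - (-3)·4 = 8 - (-12) = 20; sum of minors = 38.
det A = (-1)·((-8)·(-2) - 0·(-12)) - (-3)·(4·(-2) - 0·8) + 0·(4·(-12) - (-8)·8) = (-1)·16 - (-3)·(-8) + 0·16 = -40.
So p(s) = det(sI - A) = s^3 + 11s^2 + 38s + 40.
Rational-root test: any integer root divides 40. Testing small divisors, s = -2 works: p(-2) = -8 + 44 + (-76) + 40 = 0, so (s + 2) is a factor.
Dividing, p(s) = (s + 2)(s^2 + 9s + 20).
Factor s^2 + 9s + 20: two numbers with sum -9 and product 20 are -4 and -5, so s^2 + 9s + 20 = (s + 4)(s + 5).
Hence p(s) = (s + 2) (s + 4) (s + 5), with roots -5, -4, -2.
The eigenvalues -5, -4, -2 are distinct and real, so A is diagonalisable and x(t) = e^{At} x(0) = V diag(e^{λ_i t}) V^{-1} x(0), where the columns of V are the eigenvectors.
λ = -5: A - (-5)I = [[4, -3, 0], [4, -3, 0], [8, -12, 3]]. v must be orthogonal to every row; (row 1) × (row 3) = [-9, -12, -24], so take v_1 = [-3, -4, -8]^T.
λ = -4: A - (-4)I = [[3, -3, 0], [4, -4, 0], [8, -12, 2]]. v must be orthogonal to every row; (row 1) × (row 3) = [-6, -6, -12], so take v_2 = [1, 1, 2]^T.
λ = -2: A - (-2)I = [[1, -3, 0], [4, -6, 0], [8, -12, 0]]. v must be orthogonal to every row; (row 1) × (row 2) = [0, 0, 6], so take v_3 = [0, 0, 1]^T.
V = [v_1 v_2 v_3] = [[-3, 1, 0], [-4, 1, 0], [-8, 2, 1]] has det V = 1, so V^{-1} = adj(V)/det V = [[1, -1, 0], [4, -3, 0], [0, -2, 1]].
Modal coordinates z(0) = V^{-1} x(0): 1·2 + (-1)·(-1) + 0·2 = 3; 4·2 + (-3)·(-1) + 0·2 = 11; 0·2 + (-2)·(-1) + 1·2 = 4; so z(0) = [3, 11, 4]^T.
x_1(t) = Σ_i (v_i)_1 · z_i(0) · e^{λ_i t} (row 1 of V times the modal terms).
x_1(0.5) = (-3)·3·e^{-5·0.5} + 1·11·e^{-4·0.5} + 0·4·e^{-2·0.5} = (-9)·0.082085 + 11·0.135335 + 0·0.367879 = 0.7499.

0.7499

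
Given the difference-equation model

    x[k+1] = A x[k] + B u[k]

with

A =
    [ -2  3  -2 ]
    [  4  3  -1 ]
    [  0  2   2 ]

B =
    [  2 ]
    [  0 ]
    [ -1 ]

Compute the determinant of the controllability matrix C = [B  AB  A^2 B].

AB = [[-2], [9], [-2]]
A^2B = [[35], [21], [14]]
Controllability matrix C = [B  AB  A^2B] = [[2, -2, 35], [0, 9, 21], [-1, -2, 14]]
Expanding along the first row, det(C) = 2·(9·14 - 21·(-2)) - (-2)·(0·14 - 21·(-1)) + 35·(0·(-2) - 9·(-1)) = 2·168 - (-2)·21 + 35·9 = 693
Since det(C) ≠ 0, rank(C) = 3 and the system is completely controllable.

693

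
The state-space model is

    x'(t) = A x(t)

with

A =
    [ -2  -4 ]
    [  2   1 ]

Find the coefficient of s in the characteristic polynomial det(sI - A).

For a 2×2 matrix, det(sI - A) = s^2 - (tr A)s + det A.
tr A = -1, det A = 6.
So p(s) = s^2 + s + 6.
The coefficient of s is 1.

1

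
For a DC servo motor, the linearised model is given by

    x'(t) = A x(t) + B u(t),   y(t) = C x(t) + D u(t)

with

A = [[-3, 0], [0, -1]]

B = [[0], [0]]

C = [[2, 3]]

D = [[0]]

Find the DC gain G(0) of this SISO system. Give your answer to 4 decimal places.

0.0000

G(0) = C(-A)^{-1}B + D = -C A^{-1} B + D.
det A = 3, so A^{-1} = (1/3)·adj(A) = [[-1/3, 0], [0, -1]]
A^{-1} B = [0, 0]^T
C A^{-1} B = 0
G(0) = D - C A^{-1} B = 0 - (0) = 0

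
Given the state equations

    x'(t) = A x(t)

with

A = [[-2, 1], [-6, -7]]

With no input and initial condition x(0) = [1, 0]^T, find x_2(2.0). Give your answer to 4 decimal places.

-0.0017

det(sI - A) = s^2 - (tr A)s + det A, with tr A = (-2) + (-7) = -9 and det A = (-2)·(-7) - 1·(-6) = 14 - (-6) = 20.
So p(s) = det(sI - A) = s^2 + 9s + 20.
Factor s^2 + 9s + 20: two numbers with sum -9 and product 20 are -4 and -5, so s^2 + 9s + 20 = (s + 4)(s + 5).
Hence p(s) = (s + 4) (s + 5), with roots -5, -4.
The eigenvalues -5, -4 are distinct and real, so A is diagonalisable and x(t) = e^{At} x(0) = V diag(e^{λ_i t}) V^{-1} x(0), where the columns of V are the eigenvectors.
λ = -5: A - (-5)I = [[3, 1], [-6, -2]]. Row 1 gives 3·v1 + 1·v2 = 0, so take v_1 = [1, -3]^T.
λ = -4: A - (-4)I = [[2, 1], [-6, -3]]. Row 1 gives 2·v1 + 1·v2 = 0, so take v_2 = [-1, 2]^T.
V = [v_1 v_2] = [[1, -1], [-3, 2]] has det V = -1, so V^{-1} = adj(V)/det V = [[-2, -1], [-3, -1]].
Modal coordinates z(0) = V^{-1} x(0): (-2)·1 + (-1)·0 = -2; (-3)·1 + (-1)·0 = -3; so z(0) = [-2, -3]^T.
x_2(t) = Σ_i (v_i)_2 · z_i(0) · e^{λ_i t} (row 2 of V times the modal terms).
x_2(2.0) = (-3)·(-2)·e^{-5·2.0} + 2·(-3)·e^{-4·2.0} = 6·0.000045 + (-6)·0.000335 = -0.0017.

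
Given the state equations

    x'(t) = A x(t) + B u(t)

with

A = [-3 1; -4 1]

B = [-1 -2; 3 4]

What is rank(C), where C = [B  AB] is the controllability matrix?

2

AB = [[6, 10], [7, 12]]
Controllability matrix C = [B  AB] = [[-1, -2, 6, 10], [3, 4, 7, 12]]
Take the 2×2 submatrix of C formed by columns 1, 2: [[-1, -2], [3, 4]]. Its determinant is (-1)·4 - (-2)·3 = -4 - (-6) = 2 ≠ 0.
So rank(C) ≥ 2; since C has 2 rows, rank(C) = 2.
rank(C) = 2 = n, so the pair (A, B) is completely controllable.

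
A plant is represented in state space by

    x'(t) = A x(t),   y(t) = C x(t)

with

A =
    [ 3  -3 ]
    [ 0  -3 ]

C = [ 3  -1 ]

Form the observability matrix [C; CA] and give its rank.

CA = [[9, -6]]
Observability matrix O = [C; CA] = [[3, -1], [9, -6]]
det(O) = 3·(-6) - (-1)·9 = -18 - (-9) = -9 ≠ 0, so rank(O) = 2.
rank(O) = 2 = n, so the pair (A, C) is completely observable.

2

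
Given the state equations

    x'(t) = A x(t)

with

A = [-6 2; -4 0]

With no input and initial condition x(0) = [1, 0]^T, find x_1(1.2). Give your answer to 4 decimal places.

det(sI - A) = s^2 - (tr A)s + det A, with tr A = (-6) + 0 = -6 and det A = (-6)·0 - 2·(-4) = 0 - (-8) = 8.
So p(s) = det(sI - A) = s^2 + 6s + 8.
Factor s^2 + 6s + 8: two numbers with sum -6 and product 8 are -2 and -4, so s^2 + 6s + 8 = (s + 2)(s + 4).
Hence p(s) = (s + 2) (s + 4), with roots -4, -2.
The eigenvalues -4, -2 are distinct and real, so A is diagonalisable and x(t) = e^{At} x(0) = V diag(e^{λ_i t}) V^{-1} x(0), where the columns of V are the eigenvectors.
λ = -4: A - (-4)I = [[-2, 2], [-4, 4]]. Row 1 gives (-2)·v1 + 2·v2 = 0, so take v_1 = [1, 1]^T.
λ = -2: A - (-2)I = [[-4, 2], [-4, 2]]. Row 1 gives (-4)·v1 + 2·v2 = 0, so take v_2 = [-1, -2]^T.
V = [v_1 v_2] = [[1, -1], [1, -2]] has det V = -1, so V^{-1} = adj(V)/det V = [[2, -1], [1, -1]].
Modal coordinates z(0) = V^{-1} x(0): 2·1 + (-1)·0 = 2; 1·1 + (-1)·0 = 1; so z(0) = [2, 1]^T.
x_1(t) = Σ_i (v_i)_1 · z_i(0) · e^{λ_i t} (row 1 of V times the modal terms).
x_1(1.2) = 1·2·e^{-4·1.2} + (-1)·1·e^{-2·1.2} = 2·0.008230 + (-1)·0.090718 = -0.0743.

-0.0743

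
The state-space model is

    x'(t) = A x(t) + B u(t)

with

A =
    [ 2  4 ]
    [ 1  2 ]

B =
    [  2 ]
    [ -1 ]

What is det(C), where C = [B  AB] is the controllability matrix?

0

AB = [[0], [0]]
Controllability matrix C = [B  AB] = [[2, 0], [-1, 0]]
det(C) = 2·0 - 0·(-1) = 0 - 0 = 0
Since det(C) = 0, rank(C) < 2 and the system is not completely controllable.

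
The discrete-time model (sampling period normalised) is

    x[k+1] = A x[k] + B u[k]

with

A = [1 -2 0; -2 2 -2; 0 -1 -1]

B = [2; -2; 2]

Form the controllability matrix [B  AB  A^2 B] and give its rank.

AB = [[6], [-12], [0]]
A^2B = [[30], [-36], [12]]
Controllability matrix C = [B  AB  A^2B] = [[2, 6, 30], [-2, -12, -36], [2, 0, 12]]
det(C) = 2·((-12)·12 - (-36)·0) - 6·((-2)·12 - (-36)·2) + 30·((-2)·0 - (-12)·2) = 2·(-144) - 6·48 + 30·24 = 144 ≠ 0, so rank(C) = 3.
rank(C) = 3 = n, so the pair (A, B) is completely controllable.

3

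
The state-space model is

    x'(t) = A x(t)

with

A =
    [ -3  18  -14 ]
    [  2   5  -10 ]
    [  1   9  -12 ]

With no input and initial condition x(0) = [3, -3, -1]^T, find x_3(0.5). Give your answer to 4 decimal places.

det(sI - A) = s^3 - (tr A)s^2 + (M11 + M22 + M33)s - det A, where Mii is the 2×2 principal minor of A obtained by deleting row i and column i.
tr A = (-3) + 5 + (-12) = -10; M11 = 5·(-12) - (-10)·9 = -60 - (-90) = 30; M22 = (-3)·(-12) - (-14)·1 = 36 - (-14) = 50; M33 = (-3)·5 - 18·2 = -15 - 36 = -51; sum of minors = 29.
det A = (-3)·(5·(-12) - (-10)·9) - 18·(2·(-12) - (-10)·1) + (-14)·(2·9 - 5·1) = (-3)·30 - 18·(-14) + (-14)·13 = -20.
So p(s) = det(sI - A) = s^3 + 10s^2 + 29s + 20.
Rational-root test: any integer root divides 20. Testing small divisors, s = -1 works: p(-1) = -1 + 10 + (-29) + 20 = 0, so (s + 1) is a factor.
Dividing, p(s) = (s + 1)(s^2 + 9s + 20).
Factor s^2 + 9s + 20: two numbers with sum -9 and product 20 are -4 and -5, so s^2 + 9s + 20 = (s + 4)(s + 5).
Hence p(s) = (s + 1) (s + 4) (s + 5), with roots -5, -4, -1.
The eigenvalues -5, -4, -1 are distinct and real, so A is diagonalisable and x(t) = e^{At} x(0) = V diag(e^{λ_i t}) V^{-1} x(0), where the columns of V are the eigenvectors.
λ = -5: A - (-5)I = [[2, 18, -14], [2, 10, -10], [1, 9, -7]]. v must be orthogonal to every row; (row 1) × (row 2) = [-40, -8, -16], so take v_1 = [5, 1, 2]^T.
λ = -4: A - (-4)I = [[1, 18, -14], [2, 9, -10], [1, 9, -8]]. v must be orthogonal to every row; (row 1) × (row 2) = [-54, -18, -27], so take v_2 = [6, 2, 3]^T.
λ = -1: A - (-1)I = [[-2, 18, -14], [2, 6, -10], [1, 9, -11]]. v must be orthogonal to every row; (row 1) × (row 2) = [-96, -48, -48], so take v_3 = [2, 1, 1]^T.
V = [v_1 v_2 v_3] = [[5, 6, 2], [1, 2, 1], [2, 3, 1]] has det V = -1, so V^{-1} = adj(V)/det V = [[1, 0, -2], [-1, -1, 3], [1, 3, -4]].
Modal coordinates z(0) = V^{-1} x(0): 1·3 + 0·(-3) + (-2)·(-1) = 5; (-1)·3 + (-1)·(-3) + 3·(-1) = -3; 1·3 + 3·(-3) + (-4)·(-1) = -2; so z(0) = [5, -3, -2]^T.
x_3(t) = Σ_i (v_i)_3 · z_i(0) · e^{λ_i t} (row 3 of V times the modal terms).
x_3(0.5) = 2·5·e^{-5·0.5} + 3·(-3)·e^{-4·0.5} + 1·(-2)·e^{-1·0.5} = 10·0.082085 + (-9)·0.135335 + (-2)·0.606531 = -1.6102.

-1.6102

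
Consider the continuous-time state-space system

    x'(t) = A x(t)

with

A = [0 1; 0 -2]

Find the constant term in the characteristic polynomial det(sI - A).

For a 2×2 matrix, det(sI - A) = s^2 - (tr A)s + det A.
tr A = -2, det A = 0.
So p(s) = s^2 + 2s.
The constant term is 0.

0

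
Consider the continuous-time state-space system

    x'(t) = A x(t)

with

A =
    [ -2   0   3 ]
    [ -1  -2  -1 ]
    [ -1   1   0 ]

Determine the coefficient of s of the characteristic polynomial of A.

8

Expand det(sI - A) for the 3×3 matrix.
p(s) = s^3 + 4s^2 + 8s + 11.
(Check: constant term = det(-A) = (-1)^3 det A = 11; coefficient of s^2 = -tr A = 4.)
The coefficient of s is 8.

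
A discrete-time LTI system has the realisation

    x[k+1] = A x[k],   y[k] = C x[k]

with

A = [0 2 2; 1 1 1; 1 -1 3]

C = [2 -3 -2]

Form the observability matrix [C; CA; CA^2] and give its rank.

CA = [[-5, 3, -5]]
CA^2 = [[-2, -2, -22]]
Observability matrix O = [C; CA; CA^2] = [[2, -3, -2], [-5, 3, -5], [-2, -2, -22]]
det(O) = 2·(3·(-22) - (-5)·(-2)) - (-3)·((-5)·(-22) - (-5)·(-2)) + (-2)·((-5)·(-2) - 3·(-2)) = 2·(-76) - (-3)·100 + (-2)·16 = 116 ≠ 0, so rank(O) = 3.
rank(O) = 3 = n, so the pair (A, C) is completely observable.

3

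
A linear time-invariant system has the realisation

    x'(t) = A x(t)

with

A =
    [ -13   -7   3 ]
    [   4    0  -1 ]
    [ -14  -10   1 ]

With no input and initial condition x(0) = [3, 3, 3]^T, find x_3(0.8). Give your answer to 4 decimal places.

-1.2397

det(sI - A) = s^3 - (tr A)s^2 + (M11 + M22 + M33)s - det A, where Mii is the 2×2 principal minor of A obtained by deleting row i and column i.
tr A = (-13) + 0 + 1 = -12; M11 = 0·1 - (-1)·(-10) = 0 - 10 = -10; M22 = (-13)·1 - 3·(-14) = -13 - (-42) = 29; M33 = (-13)·0 - (-7)·4 = 0 - (-28) = 28; sum of minors = 47.
det A = (-13)·(0·1 - (-1)·(-10)) - (-7)·(4·1 - (-1)·(-14)) + 3·(4·(-10) - 0·(-14)) = (-13)·(-10) - (-7)·(-10) + 3·(-40) = -60.
So p(s) = det(sI - A) = s^3 + 12s^2 + 47s + 60.
Rational-root test: any integer root divides 60. Testing small divisors, s = -3 works: p(-3) = -27 + 108 + (-141) + 60 = 0, so (s + 3) is a factor.
Dividing, p(s) = (s + 3)(s^2 + 9s + 20).
Factor s^2 + 9s + 20: two numbers with sum -9 and product 20 are -4 and -5, so s^2 + 9s + 20 = (s + 4)(s + 5).
Hence p(s) = (s + 3) (s + 4) (s + 5), with roots -5, -4, -3.
The eigenvalues -5, -4, -3 are distinct and real, so A is diagonalisable and x(t) = e^{At} x(0) = V diag(e^{λ_i t}) V^{-1} x(0), where the columns of V are the eigenvectors.
λ = -5: A - (-5)I = [[-8, -7, 3], [4, 5, -1], [-14, -10, 6]]. v must be orthogonal to every row; (row 1) × (row 2) = [-8, 4, -12], so take v_1 = [2, -1, 3]^T.
λ = -4: A - (-4)I = [[-9, -7, 3], [4, 4, -1], [-14, -10, 5]]. v must be orthogonal to every row; (row 1) × (row 2) = [-5, 3, -8], so take v_2 = [-5, 3, -8]^T.
λ = -3: A - (-3)I = [[-10, -7, 3], [4, 3, -1], [-14, -10, 4]]. v must be orthogonal to every row; (row 1) × (row 2) = [-2, 2, -2], so take v_3 = [-1, 1, -1]^T.
V = [v_1 v_2 v_3] = [[2, -5, -1], [-1, 3, 1], [3, -8, -1]] has det V = 1, so V^{-1} = adj(V)/det V = [[5, 3, -2], [2, 1, -1], [-1, 1, 1]].
Modal coordinates z(0) = V^{-1} x(0): 5·3 + 3·3 + (-2)·3 = 18; 2·3 + 1·3 + (-1)·3 = 6; (-1)·3 + 1·3 + 1·3 = 3; so z(0) = [18, 6, 3]^T.
x_3(t) = Σ_i (v_i)_3 · z_i(0) · e^{λ_i t} (row 3 of V times the modal terms).
x_3(0.8) = 3·18·e^{-5·0.8} + (-8)·6·e^{-4·0.8} + (-1)·3·e^{-3·0.8} = 54·0.018316 + (-48)·0.040762 + (-3)·0.090718 = -1.2397.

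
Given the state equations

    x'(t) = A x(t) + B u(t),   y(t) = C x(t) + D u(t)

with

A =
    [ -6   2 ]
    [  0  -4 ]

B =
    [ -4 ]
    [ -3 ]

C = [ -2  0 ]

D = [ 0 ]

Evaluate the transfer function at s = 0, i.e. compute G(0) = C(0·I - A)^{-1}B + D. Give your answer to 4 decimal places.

G(0) = C(-A)^{-1}B + D = -C A^{-1} B + D.
det A = 24, so A^{-1} = (1/24)·adj(A) = [[-1/6, -1/12], [0, -1/4]]
A^{-1} B = [11/12, 3/4]^T
C A^{-1} B = -11/6
G(0) = D - C A^{-1} B = 0 - (-11/6) = 11/6 ≈ 1.8333

1.8333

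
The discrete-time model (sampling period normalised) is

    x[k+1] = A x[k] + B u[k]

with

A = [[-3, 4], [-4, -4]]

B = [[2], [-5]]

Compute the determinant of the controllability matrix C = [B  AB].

-106

AB = [[-26], [12]]
Controllability matrix C = [B  AB] = [[2, -26], [-5, 12]]
det(C) = 2·12 - (-26)·(-5) = 24 - 130 = -106
Since det(C) ≠ 0, rank(C) = 2 and the system is completely controllable.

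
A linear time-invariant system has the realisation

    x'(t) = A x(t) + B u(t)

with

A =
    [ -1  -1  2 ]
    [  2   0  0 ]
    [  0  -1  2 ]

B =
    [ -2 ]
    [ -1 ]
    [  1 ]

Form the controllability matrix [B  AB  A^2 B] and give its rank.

AB = [[5], [-4], [3]]
A^2B = [[5], [10], [10]]
Controllability matrix C = [B  AB  A^2B] = [[-2, 5, 5], [-1, -4, 10], [1, 3, 10]]
det(C) = (-2)·((-4)·10 - 10·3) - 5·((-1)·10 - 10·1) + 5·((-1)·3 - (-4)·1) = (-2)·(-70) - 5·(-20) + 5·1 = 245 ≠ 0, so rank(C) = 3.
rank(C) = 3 = n, so the pair (A, B) is completely controllable.

3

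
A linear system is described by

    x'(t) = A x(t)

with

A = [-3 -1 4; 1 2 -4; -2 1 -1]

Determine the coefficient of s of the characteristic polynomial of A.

8

Expand det(sI - A) for the 3×3 matrix.
p(s) = s^3 + 2s^2 + 8s - 5.
(Check: constant term = det(-A) = (-1)^3 det A = -5; coefficient of s^2 = -tr A = 2.)
The coefficient of s is 8.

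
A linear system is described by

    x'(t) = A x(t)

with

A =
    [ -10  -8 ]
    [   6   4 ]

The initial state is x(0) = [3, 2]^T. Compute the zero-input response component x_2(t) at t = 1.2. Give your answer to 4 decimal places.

1.4188

det(sI - A) = s^2 - (tr A)s + det A, with tr A = (-10) + 4 = -6 and det A = (-10)·4 - (-8)·6 = -40 - (-48) = 8.
So p(s) = det(sI - A) = s^2 + 6s + 8.
Factor s^2 + 6s + 8: two numbers with sum -6 and product 8 are -2 and -4, so s^2 + 6s + 8 = (s + 2)(s + 4).
Hence p(s) = (s + 2) (s + 4), with roots -4, -2.
The eigenvalues -4, -2 are distinct and real, so A is diagonalisable and x(t) = e^{At} x(0) = V diag(e^{λ_i t}) V^{-1} x(0), where the columns of V are the eigenvectors.
λ = -4: A - (-4)I = [[-6, -8], [6, 8]]. Row 1 gives (-6)·v1 + (-8)·v2 = 0, so take v_1 = [4, -3]^T.
λ = -2: A - (-2)I = [[-8, -8], [6, 6]]. Row 1 gives (-8)·v1 + (-8)·v2 = 0, so take v_2 = [1, -1]^T.
V = [v_1 v_2] = [[4, 1], [-3, -1]] has det V = -1, so V^{-1} = adj(V)/det V = [[1, 1], [-3, -4]].
Modal coordinates z(0) = V^{-1} x(0): 1·3 + 1·2 = 5; (-3)·3 + (-4)·2 = -17; so z(0) = [5, -17]^T.
x_2(t) = Σ_i (v_i)_2 · z_i(0) · e^{λ_i t} (row 2 of V times the modal terms).
x_2(1.2) = (-3)·5·e^{-4·1.2} + (-1)·(-17)·e^{-2·1.2} = (-15)·0.008230 + 17·0.090718 = 1.4188.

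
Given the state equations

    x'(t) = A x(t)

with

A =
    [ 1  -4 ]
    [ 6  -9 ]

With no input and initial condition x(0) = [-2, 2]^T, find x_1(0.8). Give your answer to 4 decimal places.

-0.7607

det(sI - A) = s^2 - (tr A)s + det A, with tr A = 1 + (-9) = -8 and det A = 1·(-9) - (-4)·6 = -9 - (-24) = 15.
So p(s) = det(sI - A) = s^2 + 8s + 15.
Factor s^2 + 8s + 15: two numbers with sum -8 and product 15 are -3 and -5, so s^2 + 8s + 15 = (s + 3)(s + 5).
Hence p(s) = (s + 3) (s + 5), with roots -5, -3.
The eigenvalues -5, -3 are distinct and real, so A is diagonalisable and x(t) = e^{At} x(0) = V diag(e^{λ_i t}) V^{-1} x(0), where the columns of V are the eigenvectors.
λ = -5: A - (-5)I = [[6, -4], [6, -4]]. Row 1 gives 6·v1 + (-4)·v2 = 0, so take v_1 = [2, 3]^T.
λ = -3: A - (-3)I = [[4, -4], [6, -6]]. Row 1 gives 4·v1 + (-4)·v2 = 0, so take v_2 = [-1, -1]^T.
V = [v_1 v_2] = [[2, -1], [3, -1]] has det V = 1, so V^{-1} = adj(V)/det V = [[-1, 1], [-3, 2]].
Modal coordinates z(0) = V^{-1} x(0): (-1)·(-2) + 1·2 = 4; (-3)·(-2) + 2·2 = 10; so z(0) = [4, 10]^T.
x_1(t) = Σ_i (v_i)_1 · z_i(0) · e^{λ_i t} (row 1 of V times the modal terms).
x_1(0.8) = 2·4·e^{-5·0.8} + (-1)·10·e^{-3·0.8} = 8·0.018316 + (-10)·0.090718 = -0.7607.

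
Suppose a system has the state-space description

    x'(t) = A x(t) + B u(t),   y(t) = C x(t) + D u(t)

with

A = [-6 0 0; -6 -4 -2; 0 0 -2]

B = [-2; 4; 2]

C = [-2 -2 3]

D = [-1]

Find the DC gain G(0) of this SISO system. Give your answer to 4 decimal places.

0.6667

G(0) = C(-A)^{-1}B + D = -C A^{-1} B + D.
det A = -48, so A^{-1} = (1/-48)·adj(A) = [[-1/6, 0, 0], [1/4, -1/4, 1/4], [0, 0, -1/2]]
A^{-1} B = [1/3, -1, -1]^T
C A^{-1} B = -5/3
G(0) = D - C A^{-1} B = -1 - (-5/3) = 2/3 ≈ 0.6667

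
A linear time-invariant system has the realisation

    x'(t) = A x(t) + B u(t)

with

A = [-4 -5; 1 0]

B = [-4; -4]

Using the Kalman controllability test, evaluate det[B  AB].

160

AB = [[36], [-4]]
Controllability matrix C = [B  AB] = [[-4, 36], [-4, -4]]
det(C) = (-4)·(-4) - 36·(-4) = 16 - (-144) = 160
Since det(C) ≠ 0, rank(C) = 2 and the system is completely controllable.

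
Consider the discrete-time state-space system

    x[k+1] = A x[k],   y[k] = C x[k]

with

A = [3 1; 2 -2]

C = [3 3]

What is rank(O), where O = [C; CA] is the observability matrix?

CA = [[15, -3]]
Observability matrix O = [C; CA] = [[3, 3], [15, -3]]
det(O) = 3·(-3) - 3·15 = -9 - 45 = -54 ≠ 0, so rank(O) = 2.
rank(O) = 2 = n, so the pair (A, C) is completely observable.

2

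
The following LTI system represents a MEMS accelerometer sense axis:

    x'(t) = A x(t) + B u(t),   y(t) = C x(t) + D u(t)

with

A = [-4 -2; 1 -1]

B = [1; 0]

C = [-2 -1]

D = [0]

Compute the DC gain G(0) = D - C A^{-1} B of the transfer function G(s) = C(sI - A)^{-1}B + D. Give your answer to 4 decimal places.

G(0) = C(-A)^{-1}B + D = -C A^{-1} B + D.
det A = 6, so A^{-1} = (1/6)·adj(A) = [[-1/6, 1/3], [-1/6, -2/3]]
A^{-1} B = [-1/6, -1/6]^T
C A^{-1} B = 1/2
G(0) = D - C A^{-1} B = 0 - (1/2) = -1/2 ≈ -0.5000

-0.5000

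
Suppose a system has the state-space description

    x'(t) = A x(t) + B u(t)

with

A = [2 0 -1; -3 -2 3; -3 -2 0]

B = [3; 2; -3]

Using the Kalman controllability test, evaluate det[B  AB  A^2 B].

-4544

AB = [[9], [-22], [-13]]
A^2B = [[31], [-22], [17]]
Controllability matrix C = [B  AB  A^2B] = [[3, 9, 31], [2, -22, -22], [-3, -13, 17]]
Expanding along the first row, det(C) = 3·((-22)·17 - (-22)·(-13)) - 9·(2·17 - (-22)·(-3)) + 31·(2·(-13) - (-22)·(-3)) = 3·(-660) - 9·(-32) + 31·(-92) = -4544
Since det(C) ≠ 0, rank(C) = 3 and the system is completely controllable.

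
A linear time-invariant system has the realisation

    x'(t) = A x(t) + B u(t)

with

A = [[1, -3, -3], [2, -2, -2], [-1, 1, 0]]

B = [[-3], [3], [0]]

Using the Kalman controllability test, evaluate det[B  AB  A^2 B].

AB = [[-12], [-12], [6]]
A^2B = [[6], [-12], [0]]
Controllability matrix C = [B  AB  A^2B] = [[-3, -12, 6], [3, -12, -12], [0, 6, 0]]
Expanding along the first row, det(C) = (-3)·((-12)·0 - (-12)·6) - (-12)·(3·0 - (-12)·0) + 6·(3·6 - (-12)·0) = (-3)·72 - (-12)·0 + 6·18 = -108
Since det(C) ≠ 0, rank(C) = 3 and the system is completely controllable.

-108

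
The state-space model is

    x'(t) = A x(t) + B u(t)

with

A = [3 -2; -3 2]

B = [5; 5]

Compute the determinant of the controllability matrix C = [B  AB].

-50

AB = [[5], [-5]]
Controllability matrix C = [B  AB] = [[5, 5], [5, -5]]
det(C) = 5·(-5) - 5·5 = -25 - 25 = -50
Since det(C) ≠ 0, rank(C) = 2 and the system is completely controllable.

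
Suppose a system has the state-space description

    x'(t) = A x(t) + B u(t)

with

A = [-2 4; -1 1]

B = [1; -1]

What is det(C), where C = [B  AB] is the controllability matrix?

-8

AB = [[-6], [-2]]
Controllability matrix C = [B  AB] = [[1, -6], [-1, -2]]
det(C) = 1·(-2) - (-6)·(-1) = -2 - 6 = -8
Since det(C) ≠ 0, rank(C) = 2 and the system is completely controllable.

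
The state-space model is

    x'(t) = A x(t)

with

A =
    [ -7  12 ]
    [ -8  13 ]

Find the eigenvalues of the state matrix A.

1, 5

det(sI - A) = s^2 - (tr A)s + det A, with tr A = (-7) + 13 = 6 and det A = (-7)·13 - 12·(-8) = -91 - (-96) = 5.
So p(s) = det(sI - A) = s^2 - 6s + 5.
Factor s^2 - 6s + 5: two numbers with sum 6 and product 5 are 5 and 1, so s^2 - 6s + 5 = (s - 5)(s - 1).
Hence p(s) = (s - 5) (s - 1), with roots 1, 5.
At least one eigenvalue has non-negative real part, so the system is not asymptotically stable.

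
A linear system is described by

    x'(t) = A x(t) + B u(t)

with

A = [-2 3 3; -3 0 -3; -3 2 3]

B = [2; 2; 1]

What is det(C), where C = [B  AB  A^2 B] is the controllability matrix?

AB = [[5], [-9], [1]]
A^2B = [[-34], [-18], [-30]]
Controllability matrix C = [B  AB  A^2B] = [[2, 5, -34], [2, -9, -18], [1, 1, -30]]
Expanding along the first row, det(C) = 2·((-9)·(-30) - (-18)·1) - 5·(2·(-30) - (-18)·1) + (-34)·(2·1 - (-9)·1) = 2·288 - 5·(-42) + (-34)·11 = 412
Since det(C) ≠ 0, rank(C) = 3 and the system is completely controllable.

412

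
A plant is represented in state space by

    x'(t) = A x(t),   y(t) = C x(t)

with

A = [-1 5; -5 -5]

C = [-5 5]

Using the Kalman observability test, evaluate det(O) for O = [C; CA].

CA = [[-20, -50]]
Observability matrix O = [C; CA] = [[-5, 5], [-20, -50]]
det(O) = (-5)·(-50) - 5·(-20) = 250 - (-100) = 350
Since det(O) ≠ 0, rank(O) = 2 and the system is completely observable.

350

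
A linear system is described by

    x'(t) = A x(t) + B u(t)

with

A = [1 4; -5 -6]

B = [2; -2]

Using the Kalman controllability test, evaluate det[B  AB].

-8

AB = [[-6], [2]]
Controllability matrix C = [B  AB] = [[2, -6], [-2, 2]]
det(C) = 2·2 - (-6)·(-2) = 4 - 12 = -8
Since det(C) ≠ 0, rank(C) = 2 and the system is completely controllable.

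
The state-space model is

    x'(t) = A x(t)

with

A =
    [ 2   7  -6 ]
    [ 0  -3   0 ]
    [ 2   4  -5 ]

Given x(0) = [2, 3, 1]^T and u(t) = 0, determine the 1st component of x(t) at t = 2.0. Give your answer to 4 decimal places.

det(sI - A) = s^3 - (tr A)s^2 + (M11 + M22 + M33)s - det A, where Mii is the 2×2 principal minor of A obtained by deleting row i and column i.
tr A = 2 + (-3) + (-5) = -6; M11 = (-3)·(-5) - 0·4 = 15 - 0 = 15; M22 = 2·(-5) - (-6)·2 = -10 - (-12) = 2; M33 = 2·(-3) - 7·0 = -6 - 0 = -6; sum of minors = 11.
det A = 2·((-3)·(-5) - 0·4) - 7·(0·(-5) - 0·2) + (-6)·(0·4 - (-3)·2) = 2·15 - 7·0 + (-6)·6 = -6.
So p(s) = det(sI - A) = s^3 + 6s^2 + 11s + 6.
Rational-root test: any integer root divides 6. Testing small divisors, s = -1 works: p(-1) = -1 + 6 + (-11) + 6 = 0, so (s + 1) is a factor.
Dividing, p(s) = (s + 1)(s^2 + 5s + 6).
Factor s^2 + 5s + 6: two numbers with sum -5 and product 6 are -2 and -3, so s^2 + 5s + 6 = (s + 2)(s + 3).
Hence p(s) = (s + 1) (s + 2) (s + 3), with roots -3, -2, -1.
The eigenvalues -3, -2, -1 are distinct and real, so A is diagonalisable and x(t) = e^{At} x(0) = V diag(e^{λ_i t}) V^{-1} x(0), where the columns of V are the eigenvectors.
λ = -3: A - (-3)I = [[5, 7, -6], [0, 0, 0], [2, 4, -2]]. v must be orthogonal to every row; (row 1) × (row 3) = [10, -2, 6], so take v_1 = [-5, 1, -3]^T.
λ = -2: A - (-2)I = [[4, 7, -6], [0, -1, 0], [2, 4, -3]]. v must be orthogonal to every row; (row 1) × (row 2) = [-6, 0, -4], so take v_2 = [-3, 0, -2]^T.
λ = -1: A - (-1)I = [[3, 7, -6], [0, -2, 0], [2, 4, -4]]. v must be orthogonal to every row; (row 1) × (row 2) = [-12, 0, -6], so take v_3 = [2, 0, 1]^T.
V = [v_1 v_2 v_3] = [[-5, -3, 2], [1, 0, 0], [-3, -2, 1]] has det V = -1, so V^{-1} = adj(V)/det V = [[0, 1, 0], [1, -1, -2], [2, 1, -3]].
Modal coordinates z(0) = V^{-1} x(0): 0·2 + 1·3 + 0·1 = 3; 1·2 + (-1)·3 + (-2)·1 = -3; 2·2 + 1·3 + (-3)·1 = 4; so z(0) = [3, -3, 4]^T.
x_1(t) = Σ_i (v_i)_1 · z_i(0) · e^{λ_i t} (row 1 of V times the modal terms).
x_1(2.0) = (-5)·3·e^{-3·2.0} + (-3)·(-3)·e^{-2·2.0} + 2·4·e^{-1·2.0} = (-15)·0.002479 + 9·0.018316 + 8·0.135335 = 1.2103.

1.2103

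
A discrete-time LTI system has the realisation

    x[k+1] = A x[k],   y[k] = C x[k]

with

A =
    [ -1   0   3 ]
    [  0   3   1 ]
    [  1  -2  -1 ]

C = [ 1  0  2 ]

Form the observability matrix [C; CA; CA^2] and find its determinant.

-6

CA = [[1, -4, 1]]
CA^2 = [[0, -14, -2]]
Observability matrix O = [C; CA; CA^2] = [[1, 0, 2], [1, -4, 1], [0, -14, -2]]
Expanding along the first row, det(O) = 1·((-4)·(-2) - 1·(-14)) - 0·(1·(-2) - 1·0) + 2·(1·(-14) - (-4)·0) = 1·22 - 0·(-2) + 2·(-14) = -6
Since det(O) ≠ 0, rank(O) = 3 and the system is completely observable.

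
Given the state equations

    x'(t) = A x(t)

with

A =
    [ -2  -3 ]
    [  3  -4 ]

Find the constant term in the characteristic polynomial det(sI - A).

17

For a 2×2 matrix, det(sI - A) = s^2 - (tr A)s + det A.
tr A = -6, det A = 17.
So p(s) = s^2 + 6s + 17.
The constant term is 17.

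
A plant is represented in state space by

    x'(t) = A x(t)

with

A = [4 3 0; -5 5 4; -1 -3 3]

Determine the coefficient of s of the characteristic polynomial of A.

74

Expand det(sI - A) for the 3×3 matrix.
p(s) = s^3 - 12s^2 + 74s - 141.
(Check: constant term = det(-A) = (-1)^3 det A = -141; coefficient of s^2 = -tr A = -12.)
The coefficient of s is 74.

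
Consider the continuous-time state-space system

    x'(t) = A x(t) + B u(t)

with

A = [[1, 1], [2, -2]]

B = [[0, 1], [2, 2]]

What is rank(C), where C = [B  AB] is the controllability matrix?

AB = [[2, 3], [-4, -2]]
Controllability matrix C = [B  AB] = [[0, 1, 2, 3], [2, 2, -4, -2]]
Take the 2×2 submatrix of C formed by columns 1, 2: [[0, 1], [2, 2]]. Its determinant is 0·2 - 1·2 = 0 - 2 = -2 ≠ 0.
So rank(C) ≥ 2; since C has 2 rows, rank(C) = 2.
rank(C) = 2 = n, so the pair (A, B) is completely controllable.

2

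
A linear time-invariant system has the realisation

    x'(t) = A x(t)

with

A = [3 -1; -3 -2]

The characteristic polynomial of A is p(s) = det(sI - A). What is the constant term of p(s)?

For a 2×2 matrix, det(sI - A) = s^2 - (tr A)s + det A.
tr A = 1, det A = -9.
So p(s) = s^2 - s - 9.
The constant term is -9.

-9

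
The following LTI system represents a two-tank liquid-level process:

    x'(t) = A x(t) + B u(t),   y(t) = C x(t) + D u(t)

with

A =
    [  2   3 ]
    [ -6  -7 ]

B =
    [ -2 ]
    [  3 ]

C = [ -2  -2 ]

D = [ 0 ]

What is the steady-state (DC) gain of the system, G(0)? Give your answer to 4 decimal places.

G(0) = C(-A)^{-1}B + D = -C A^{-1} B + D.
det A = 4, so A^{-1} = (1/4)·adj(A) = [[-7/4, -3/4], [3/2, 1/2]]
A^{-1} B = [5/4, -3/2]^T
C A^{-1} B = 1/2
G(0) = D - C A^{-1} B = 0 - (1/2) = -1/2 ≈ -0.5000

-0.5000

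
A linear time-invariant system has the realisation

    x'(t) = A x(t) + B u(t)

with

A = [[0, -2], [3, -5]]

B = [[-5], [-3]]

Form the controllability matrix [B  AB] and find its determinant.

18

AB = [[6], [0]]
Controllability matrix C = [B  AB] = [[-5, 6], [-3, 0]]
det(C) = (-5)·0 - 6·(-3) = 0 - (-18) = 18
Since det(C) ≠ 0, rank(C) = 2 and the system is completely controllable.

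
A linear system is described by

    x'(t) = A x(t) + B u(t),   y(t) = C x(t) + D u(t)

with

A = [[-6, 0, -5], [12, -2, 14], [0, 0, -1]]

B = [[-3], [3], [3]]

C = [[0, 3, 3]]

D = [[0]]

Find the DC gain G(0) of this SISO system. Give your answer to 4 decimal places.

G(0) = C(-A)^{-1}B + D = -C A^{-1} B + D.
det A = -12, so A^{-1} = (1/-12)·adj(A) = [[-1/6, 0, 5/6], [-1, -1/2, -2], [0, 0, -1]]
A^{-1} B = [3, -9/2, -3]^T
C A^{-1} B = -45/2
G(0) = D - C A^{-1} B = 0 - (-45/2) = 45/2 ≈ 22.5000

22.5000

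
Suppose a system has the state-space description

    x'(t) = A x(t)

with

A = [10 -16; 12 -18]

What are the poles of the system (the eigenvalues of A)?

-6, -2

det(sI - A) = s^2 - (tr A)s + det A, with tr A = 10 + (-18) = -8 and det A = 10·(-18) - (-16)·12 = -180 - (-192) = 12.
So p(s) = det(sI - A) = s^2 + 8s + 12.
Factor s^2 + 8s + 12: two numbers with sum -8 and product 12 are -2 and -6, so s^2 + 8s + 12 = (s + 2)(s + 6).
Hence p(s) = (s + 2) (s + 6), with roots -6, -2.
All eigenvalues have negative real part, so the system is asymptotically stable.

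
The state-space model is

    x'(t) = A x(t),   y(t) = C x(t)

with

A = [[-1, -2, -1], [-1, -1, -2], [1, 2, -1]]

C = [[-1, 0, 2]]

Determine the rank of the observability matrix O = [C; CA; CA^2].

3

CA = [[3, 6, -1]]
CA^2 = [[-10, -14, -14]]
Observability matrix O = [C; CA; CA^2] = [[-1, 0, 2], [3, 6, -1], [-10, -14, -14]]
det(O) = (-1)·(6·(-14) - (-1)·(-14)) - 0·(3·(-14) - (-1)·(-10)) + 2·(3·(-14) - 6·(-10)) = (-1)·(-98) - 0·(-52) + 2·18 = 134 ≠ 0, so rank(O) = 3.
rank(O) = 3 = n, so the pair (A, C) is completely observable.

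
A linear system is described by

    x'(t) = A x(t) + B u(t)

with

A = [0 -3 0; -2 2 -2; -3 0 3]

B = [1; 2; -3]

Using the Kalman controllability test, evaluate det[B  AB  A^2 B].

AB = [[-6], [8], [-12]]
A^2B = [[-24], [52], [-18]]
Controllability matrix C = [B  AB  A^2B] = [[1, -6, -24], [2, 8, 52], [-3, -12, -18]]
Expanding along the first row, det(C) = 1·(8·(-18) - 52·(-12)) - (-6)·(2·(-18) - 52·(-3)) + (-24)·(2·(-12) - 8·(-3)) = 1·480 - (-6)·120 + (-24)·0 = 1200
Since det(C) ≠ 0, rank(C) = 3 and the system is completely controllable.

1200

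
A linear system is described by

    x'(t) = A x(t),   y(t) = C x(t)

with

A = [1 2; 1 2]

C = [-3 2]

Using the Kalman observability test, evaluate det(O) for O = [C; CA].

8

CA = [[-1, -2]]
Observability matrix O = [C; CA] = [[-3, 2], [-1, -2]]
det(O) = (-3)·(-2) - 2·(-1) = 6 - (-2) = 8
Since det(O) ≠ 0, rank(O) = 2 and the system is completely observable.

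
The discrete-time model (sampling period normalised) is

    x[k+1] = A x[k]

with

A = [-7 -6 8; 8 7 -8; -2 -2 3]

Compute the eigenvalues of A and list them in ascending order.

-1, 1, 3

det(zI - A) = z^3 - (tr A)z^2 + (M11 + M22 + M33)z - det A, where Mii is the 2×2 principal minor of A obtained by deleting row i and column i.
tr A = (-7) + 7 + 3 = 3; M11 = 7·3 - (-8)·(-2) = 21 - 16 = 5; M22 = (-7)·3 - 8·(-2) = -21 - (-16) = -5; M33 = (-7)·7 - (-6)·8 = -49 - (-48) = -1; sum of minors = -1.
det A = (-7)·(7·3 - (-8)·(-2)) - (-6)·(8·3 - (-8)·(-2)) + 8·(8·(-2) - 7·(-2)) = (-7)·5 - (-6)·8 + 8·(-2) = -3.
So p(z) = det(zI - A) = z^3 - 3z^2 - z + 3.
Rational-root test: any integer root divides 3. Testing small divisors, z = -1 works: p(-1) = -1 + (-3) + 1 + 3 = 0, so (z + 1) is a factor.
Dividing, p(z) = (z + 1)(z^2 - 4z + 3).
Factor z^2 - 4z + 3: two numbers with sum 4 and product 3 are 3 and 1, so z^2 - 4z + 3 = (z - 3)(z - 1).
Hence p(z) = (z - 3) (z - 1) (z + 1), with roots -1, 1, 3.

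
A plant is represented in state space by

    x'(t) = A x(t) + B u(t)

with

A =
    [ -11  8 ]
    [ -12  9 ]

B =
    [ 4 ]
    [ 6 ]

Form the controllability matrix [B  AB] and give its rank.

AB = [[4], [6]]
Controllability matrix C = [B  AB] = [[4, 4], [6, 6]]
Every column of C is a scalar multiple of column 1 = [4, 6] (multipliers 1, 1), so the columns span a one-dimensional space.
C ≠ 0, hence rank(C) = 1.
rank(C) = 1 < n = 2, so the pair (A, B) is not completely controllable.

1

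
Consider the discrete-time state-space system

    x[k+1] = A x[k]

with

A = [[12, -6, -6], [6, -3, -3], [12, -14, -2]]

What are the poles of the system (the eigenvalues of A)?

0, 3, 4

det(zI - A) = z^3 - (tr A)z^2 + (M11 + M22 + M33)z - det A, where Mii is the 2×2 principal minor of A obtained by deleting row i and column i.
tr A = 12 + (-3) + (-2) = 7; M11 = (-3)·(-2) - (-3)·(-14) = 6 - 42 = -36; M22 = 12·(-2) - (-6)·12 = -24 - (-72) = 48; M33 = 12·(-3) - (-6)·6 = -36 - (-36) = 0; sum of minors = 12.
det A = 12·((-3)·(-2) - (-3)·(-14)) - (-6)·(6·(-2) - (-3)·12) + (-6)·(6·(-14) - (-3)·12) = 12·(-36) - (-6)·24 + (-6)·(-48) = 0.
So p(z) = det(zI - A) = z^3 - 7z^2 + 12z.
The constant term is 0, so p(z) = z(z^2 - 7z + 12).
Factor z^2 - 7z + 12: two numbers with sum 7 and product 12 are 4 and 3, so z^2 - 7z + 12 = (z - 4)(z - 3).
Hence p(z) = z (z - 4) (z - 3), with roots 0, 3, 4.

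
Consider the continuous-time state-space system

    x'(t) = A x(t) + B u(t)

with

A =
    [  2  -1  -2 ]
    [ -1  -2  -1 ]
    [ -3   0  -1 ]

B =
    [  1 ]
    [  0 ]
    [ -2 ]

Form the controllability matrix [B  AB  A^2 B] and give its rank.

3

AB = [[6], [1], [-1]]
A^2B = [[13], [-7], [-17]]
Controllability matrix C = [B  AB  A^2B] = [[1, 6, 13], [0, 1, -7], [-2, -1, -17]]
det(C) = 1·(1·(-17) - (-7)·(-1)) - 6·(0·(-17) - (-7)·(-2)) + 13·(0·(-1) - 1·(-2)) = 1·(-24) - 6·(-14) + 13·2 = 86 ≠ 0, so rank(C) = 3.
rank(C) = 3 = n, so the pair (A, B) is completely controllable.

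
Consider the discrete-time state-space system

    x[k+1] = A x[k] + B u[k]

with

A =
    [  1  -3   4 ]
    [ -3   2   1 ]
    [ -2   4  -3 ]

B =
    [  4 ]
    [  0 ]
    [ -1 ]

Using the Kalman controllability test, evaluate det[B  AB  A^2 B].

1057

AB = [[0], [-13], [-5]]
A^2B = [[19], [-31], [-37]]
Controllability matrix C = [B  AB  A^2B] = [[4, 0, 19], [0, -13, -31], [-1, -5, -37]]
Expanding along the first row, det(C) = 4·((-13)·(-37) - (-31)·(-5)) - 0·(0·(-37) - (-31)·(-1)) + 19·(0·(-5) - (-13)·(-1)) = 4·326 - 0·(-31) + 19·(-13) = 1057
Since det(C) ≠ 0, rank(C) = 3 and the system is completely controllable.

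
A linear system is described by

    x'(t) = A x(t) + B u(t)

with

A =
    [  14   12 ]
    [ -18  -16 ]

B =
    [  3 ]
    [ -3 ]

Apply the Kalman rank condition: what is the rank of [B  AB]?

1

AB = [[6], [-6]]
Controllability matrix C = [B  AB] = [[3, 6], [-3, -6]]
Every column of C is a scalar multiple of column 1 = [3, -3] (multipliers 1, 2), so the columns span a one-dimensional space.
C ≠ 0, hence rank(C) = 1.
rank(C) = 1 < n = 2, so the pair (A, B) is not completely controllable.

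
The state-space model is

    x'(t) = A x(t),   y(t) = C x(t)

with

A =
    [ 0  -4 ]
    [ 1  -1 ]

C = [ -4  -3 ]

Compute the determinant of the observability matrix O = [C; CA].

-85

CA = [[-3, 19]]
Observability matrix O = [C; CA] = [[-4, -3], [-3, 19]]
det(O) = (-4)·19 - (-3)·(-3) = -76 - 9 = -85
Since det(O) ≠ 0, rank(O) = 2 and the system is completely observable.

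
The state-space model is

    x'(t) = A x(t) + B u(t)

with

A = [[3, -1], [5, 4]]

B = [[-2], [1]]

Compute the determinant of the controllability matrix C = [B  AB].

AB = [[-7], [-6]]
Controllability matrix C = [B  AB] = [[-2, -7], [1, -6]]
det(C) = (-2)·(-6) - (-7)·1 = 12 - (-7) = 19
Since det(C) ≠ 0, rank(C) = 2 and the system is completely controllable.

19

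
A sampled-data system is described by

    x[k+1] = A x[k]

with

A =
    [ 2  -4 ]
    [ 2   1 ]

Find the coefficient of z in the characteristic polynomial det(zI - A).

For a 2×2 matrix, det(zI - A) = z^2 - (tr A)z + det A.
tr A = 3, det A = 10.
So p(z) = z^2 - 3z + 10.
The coefficient of z is -3.

-3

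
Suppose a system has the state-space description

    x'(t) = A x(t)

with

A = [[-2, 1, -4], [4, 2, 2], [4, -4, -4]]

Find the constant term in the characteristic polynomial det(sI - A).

-120

Expand det(sI - A) for the 3×3 matrix.
p(s) = s^3 + 4s^2 + 16s - 120.
(Check: constant term = det(-A) = (-1)^3 det A = -120; coefficient of s^2 = -tr A = 4.)
The constant term is -120.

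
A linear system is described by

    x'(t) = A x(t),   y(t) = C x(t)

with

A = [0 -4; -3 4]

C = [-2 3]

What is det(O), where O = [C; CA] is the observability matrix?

CA = [[-9, 20]]
Observability matrix O = [C; CA] = [[-2, 3], [-9, 20]]
det(O) = (-2)·20 - 3·(-9) = -40 - (-27) = -13
Since det(O) ≠ 0, rank(O) = 2 and the system is completely observable.

-13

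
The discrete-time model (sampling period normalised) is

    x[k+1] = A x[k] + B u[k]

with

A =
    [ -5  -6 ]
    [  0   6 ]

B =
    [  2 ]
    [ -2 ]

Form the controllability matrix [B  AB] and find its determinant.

AB = [[2], [-12]]
Controllability matrix C = [B  AB] = [[2, 2], [-2, -12]]
det(C) = 2·(-12) - 2·(-2) = -24 - (-4) = -20
Since det(C) ≠ 0, rank(C) = 2 and the system is completely controllable.

-20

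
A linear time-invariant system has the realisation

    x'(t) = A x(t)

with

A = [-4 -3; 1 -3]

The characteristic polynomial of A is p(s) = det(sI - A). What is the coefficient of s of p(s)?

7

For a 2×2 matrix, det(sI - A) = s^2 - (tr A)s + det A.
tr A = -7, det A = 15.
So p(s) = s^2 + 7s + 15.
The coefficient of s is 7.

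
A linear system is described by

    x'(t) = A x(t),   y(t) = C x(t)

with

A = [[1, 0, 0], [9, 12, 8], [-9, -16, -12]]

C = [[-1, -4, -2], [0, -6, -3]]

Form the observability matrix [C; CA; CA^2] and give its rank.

2

CA = [[-19, -16, -8], [-27, -24, -12]]
CA^2 = [[-91, -64, -32], [-135, -96, -48]]
Observability matrix O = [C; CA; CA^2] = [[-1, -4, -2], [0, -6, -3], [-19, -16, -8], [-27, -24, -12], [-91, -64, -32], [-135, -96, -48]]
The columns c1, c2, c3 of O are linearly dependent: -c2 + 2·c3 = 0 (check each entry), so rank(O) ≤ 2.
The 2×2 minor from rows 1, 2, columns 1, 2 is (-1)·(-6) - (-4)·0 = 6 - 0 = 6 ≠ 0, so rank(O) = 2.
rank(O) = 2 < n = 3, so the pair (A, C) is not completely observable.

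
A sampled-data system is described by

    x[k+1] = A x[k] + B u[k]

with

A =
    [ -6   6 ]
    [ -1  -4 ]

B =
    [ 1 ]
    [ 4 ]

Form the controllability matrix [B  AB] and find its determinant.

-89

AB = [[18], [-17]]
Controllability matrix C = [B  AB] = [[1, 18], [4, -17]]
det(C) = 1·(-17) - 18·4 = -17 - 72 = -89
Since det(C) ≠ 0, rank(C) = 2 and the system is completely controllable.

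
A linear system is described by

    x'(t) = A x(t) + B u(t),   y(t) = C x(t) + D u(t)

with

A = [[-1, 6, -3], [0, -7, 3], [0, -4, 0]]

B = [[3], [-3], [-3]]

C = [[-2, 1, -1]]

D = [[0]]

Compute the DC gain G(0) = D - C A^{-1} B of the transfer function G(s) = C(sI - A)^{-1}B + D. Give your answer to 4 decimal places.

G(0) = C(-A)^{-1}B + D = -C A^{-1} B + D.
det A = -12, so A^{-1} = (1/-12)·adj(A) = [[-1, -1, 1/4], [0, 0, -1/4], [0, 1/3, -7/12]]
A^{-1} B = [-3/4, 3/4, 3/4]^T
C A^{-1} B = 3/2
G(0) = D - C A^{-1} B = 0 - (3/2) = -3/2 ≈ -1.5000

-1.5000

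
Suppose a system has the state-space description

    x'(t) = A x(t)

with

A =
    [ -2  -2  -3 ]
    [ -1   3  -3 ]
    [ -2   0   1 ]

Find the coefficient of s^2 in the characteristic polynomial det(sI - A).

Expand det(sI - A) for the 3×3 matrix.
p(s) = s^3 - 2s^2 - 13s + 38.
(Check: constant term = det(-A) = (-1)^3 det A = 38; coefficient of s^2 = -tr A = -2.)
The coefficient of s^2 is -2.

-2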